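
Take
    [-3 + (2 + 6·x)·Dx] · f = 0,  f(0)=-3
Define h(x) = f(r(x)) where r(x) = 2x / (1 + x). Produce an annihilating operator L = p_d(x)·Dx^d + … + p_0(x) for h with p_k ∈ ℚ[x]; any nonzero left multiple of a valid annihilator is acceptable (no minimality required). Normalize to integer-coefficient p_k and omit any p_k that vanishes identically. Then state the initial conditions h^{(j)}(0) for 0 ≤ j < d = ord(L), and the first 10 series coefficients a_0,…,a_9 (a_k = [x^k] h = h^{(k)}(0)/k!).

f: a_k = -3, -9/2, 27/8, -81/16, 1215/128, -5103/256, 45927/1024, -216513/2048, 8444007/32768, -42220035/65536, …
Change of var in L_f (x↦r) gives L₀.
L = -3 + (1 + 8·x + 7·x^2)·Dx  (order 1).
h: a_k = -3, -9, 45/2, -153/2, 2583/8, -12411/8, 128961/16, -704925/16, 31944663/128, -185810427/128, …
ICs: h(0) = -3.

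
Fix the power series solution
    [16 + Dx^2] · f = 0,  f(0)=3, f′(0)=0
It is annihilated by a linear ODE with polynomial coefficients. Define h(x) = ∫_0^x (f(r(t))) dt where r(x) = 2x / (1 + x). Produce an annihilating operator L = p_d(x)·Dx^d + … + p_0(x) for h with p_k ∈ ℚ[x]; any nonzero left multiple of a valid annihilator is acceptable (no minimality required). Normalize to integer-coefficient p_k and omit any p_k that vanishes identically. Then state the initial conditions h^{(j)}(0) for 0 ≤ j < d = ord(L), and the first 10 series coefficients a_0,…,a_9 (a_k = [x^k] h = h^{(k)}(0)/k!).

f: a_k = 3, 0, -24, 0, 32, 0, -256/15, 0, 512/105, 0, …
Change of var in L_f (x↦r) gives L₀.
Integrate: L := L₀·Dx.
L = 64·Dx + (2 + 6·x + 6·x^2 + 2·x^3)·Dx^2 + (1 + 4·x + 6·x^2 + 4·x^3 + x^4)·Dx^3  (order 3).
h: a_k = 0, 3, 0, -32, 48, 224/5, -832/3, 53216/105, -1944/5, -466336/945, …
ICs: h(0) = 0, h′(0) = 3, h′′(0) = 0.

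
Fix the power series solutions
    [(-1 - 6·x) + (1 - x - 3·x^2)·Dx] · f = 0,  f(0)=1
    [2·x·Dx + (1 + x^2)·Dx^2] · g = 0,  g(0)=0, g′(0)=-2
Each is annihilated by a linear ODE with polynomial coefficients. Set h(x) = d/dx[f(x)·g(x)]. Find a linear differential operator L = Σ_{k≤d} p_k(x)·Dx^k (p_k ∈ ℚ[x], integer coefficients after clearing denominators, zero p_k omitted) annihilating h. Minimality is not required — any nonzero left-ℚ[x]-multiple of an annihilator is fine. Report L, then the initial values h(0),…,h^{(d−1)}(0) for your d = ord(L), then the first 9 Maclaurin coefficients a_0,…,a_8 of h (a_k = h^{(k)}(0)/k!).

f: a_k = 1, 1, 4, 7, 19, 40, 97, 217, 508, …
g: a_k = 0, -2, 0, 2/3, 0, -2/5, 0, 2/7, 0, …
Product ⇒ symmetric product L₀, ord ≤ 2.
h=h₀': d/dx-closure on L₀ ⇒ L.
L = (46 + 186·x^2 + 72·x^3 + 324·x^4) + (10 + 62·x + 42·x^2 + 186·x^3 + 72·x^4 + 216·x^5)·Dx + (-3 + 2·x - 2·x^2 + 14·x^3 + 28·x^4 + 12·x^5 + 27·x^6)·Dx^2  (order 2).
h: a_k = -2, -4, -22, -160/3, -536/3, -2272/5, -19178/15, -344272/105, -301774/35, …
ICs: h(0) = -2, h′(0) = -4.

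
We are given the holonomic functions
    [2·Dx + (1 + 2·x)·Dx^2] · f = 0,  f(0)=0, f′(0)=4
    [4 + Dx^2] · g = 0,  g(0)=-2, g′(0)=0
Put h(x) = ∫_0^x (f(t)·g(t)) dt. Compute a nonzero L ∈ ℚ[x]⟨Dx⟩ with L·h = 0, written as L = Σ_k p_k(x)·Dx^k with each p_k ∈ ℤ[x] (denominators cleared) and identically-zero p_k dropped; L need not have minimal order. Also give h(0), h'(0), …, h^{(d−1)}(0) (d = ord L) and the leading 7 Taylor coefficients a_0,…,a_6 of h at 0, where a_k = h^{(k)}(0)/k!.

L = (-48 + 192·x + 1216·x^2 + 2048·x^3 + 1024·x^4)·Dx + (32 + 320·x + 768·x^2 + 512·x^3)·Dx^2 + (160·x + 672·x^2 + 1024·x^3 + 512·x^4)·Dx^3 + (8 + 80·x + 192·x^2 + 128·x^3)·Dx^4 + (3 + 28·x + 92·x^2 + 128·x^3 + 64·x^4)·Dx^5  (order 5).
h: a_k = 0, 0, -4, 8/3, 4/3, 0, -8/5, …
ICs: h(0) = 0, h′(0) = 0, h′′(0) = -8, h′′′(0) = 16, h′′′′(0) = 32.

f: a_k = 0, 4, -4, 16/3, -8, 64/5, -64/3, …
g: a_k = -2, 0, 4, 0, -4/3, 0, 8/45, …
h₀=f·g: eliminate ⇒ L₀, order ≤ 2·2.
Integrate: L := L₀·Dx.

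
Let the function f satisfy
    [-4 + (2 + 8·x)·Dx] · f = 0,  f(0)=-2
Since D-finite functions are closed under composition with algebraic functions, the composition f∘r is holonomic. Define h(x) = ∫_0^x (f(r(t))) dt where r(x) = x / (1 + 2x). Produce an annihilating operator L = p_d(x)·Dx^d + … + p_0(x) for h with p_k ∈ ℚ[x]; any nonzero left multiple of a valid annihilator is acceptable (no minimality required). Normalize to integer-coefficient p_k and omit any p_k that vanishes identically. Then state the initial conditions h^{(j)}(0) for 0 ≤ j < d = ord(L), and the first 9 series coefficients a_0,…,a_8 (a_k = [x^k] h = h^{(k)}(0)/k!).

f: a_k = -2, -4, 4, -8, 20, -56, 168, -528, 1716, …
Substitute x→r, Dx→(1/r')Dx; clear ⇒ L₀.
h=∫₀ˣh₀: take L = L₀·Dx.
L = -2·Dx + (1 + 8·x + 12·x^2)·Dx^2  (order 2).
h: a_k = 0, -2, -2, 4, -10, 148/5, -100, 2616/7, -1506, …
ICs: h(0) = 0, h′(0) = -2.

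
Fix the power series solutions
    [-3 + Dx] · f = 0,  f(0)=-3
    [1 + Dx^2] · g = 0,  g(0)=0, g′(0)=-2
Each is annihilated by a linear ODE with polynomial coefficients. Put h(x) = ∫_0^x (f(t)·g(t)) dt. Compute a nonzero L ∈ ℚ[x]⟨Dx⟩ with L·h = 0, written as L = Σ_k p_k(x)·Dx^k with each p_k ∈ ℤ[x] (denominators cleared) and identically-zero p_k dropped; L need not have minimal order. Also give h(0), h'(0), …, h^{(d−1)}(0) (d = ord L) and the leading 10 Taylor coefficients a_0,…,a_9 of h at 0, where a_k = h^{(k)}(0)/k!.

f: a_k = -3, -9, -27/2, -27/2, -81/8, -243/40, -243/80, -729/560, -2187/4480, -729/4480, …
g: a_k = 0, -2, 0, 1/3, 0, -1/60, 0, 1/2520, 0, -1/181440, …
h₀=f·g: eliminate ⇒ L₀, order ≤ 1·2.
h=∫₀ˣh₀: take L = L₀·Dx.
L = 10·Dx - 6·Dx^2 + Dx^3  (order 3).
h: a_k = 0, 0, 3, 6, 13/2, 24/5, 79/30, 39/35, 307/840, 4/45, …
ICs: h(0) = 0, h′(0) = 0, h′′(0) = 6.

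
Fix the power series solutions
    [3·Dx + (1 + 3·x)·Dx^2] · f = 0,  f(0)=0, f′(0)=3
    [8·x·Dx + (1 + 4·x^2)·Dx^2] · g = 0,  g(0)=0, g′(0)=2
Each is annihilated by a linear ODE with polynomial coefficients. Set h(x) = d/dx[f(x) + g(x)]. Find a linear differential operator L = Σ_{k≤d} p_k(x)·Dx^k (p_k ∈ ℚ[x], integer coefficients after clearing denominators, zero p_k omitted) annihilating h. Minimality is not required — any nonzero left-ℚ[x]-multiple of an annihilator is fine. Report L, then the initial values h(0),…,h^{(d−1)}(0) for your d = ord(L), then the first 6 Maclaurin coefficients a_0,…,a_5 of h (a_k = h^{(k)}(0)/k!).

f: a_k = 0, 3, -9/2, 9, -81/4, 243/5, …
g: a_k = 0, 2, 0, -8/3, 0, 32/5, …
Sum ⇒ L₀ = lclm(L_f,L_g) in ℚ(x)⟨Dx⟩.
h₀' ⇒ L via d/dx closure of L₀.
L = (-24 - 216·x + 288·x^2 + 288·x^3) + (-26 - 48·x - 120·x^2 + 576·x^3 + 576·x^4)·Dx + (-3 - x + 24·x^2 + 32·x^3 + 144·x^4 + 144·x^5)·Dx^2  (order 2).
h: a_k = 5, -9, 19, -81, 275, -729, …
ICs: h(0) = 5, h′(0) = -9.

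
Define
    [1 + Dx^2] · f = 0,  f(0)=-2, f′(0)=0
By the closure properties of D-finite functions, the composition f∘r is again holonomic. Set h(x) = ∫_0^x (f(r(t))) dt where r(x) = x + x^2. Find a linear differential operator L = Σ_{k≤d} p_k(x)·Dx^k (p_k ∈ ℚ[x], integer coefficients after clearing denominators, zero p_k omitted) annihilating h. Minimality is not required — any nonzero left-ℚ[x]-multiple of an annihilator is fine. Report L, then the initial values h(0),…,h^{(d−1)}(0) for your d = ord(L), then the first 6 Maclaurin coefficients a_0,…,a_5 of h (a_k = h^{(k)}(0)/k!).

f: a_k = -2, 0, 1, 0, -1/12, 0, …
h₀=f(r): pull back L_f along r ⇒ L₀.
Integrate: L := L₀·Dx.
L = (1 + 6·x + 12·x^2 + 8·x^3)·Dx - 2·Dx^2 + (1 + 2·x)·Dx^3  (order 3).
h: a_k = 0, -2, 0, 1/3, 1/2, 11/60, …
ICs: h(0) = 0, h′(0) = -2, h′′(0) = 0.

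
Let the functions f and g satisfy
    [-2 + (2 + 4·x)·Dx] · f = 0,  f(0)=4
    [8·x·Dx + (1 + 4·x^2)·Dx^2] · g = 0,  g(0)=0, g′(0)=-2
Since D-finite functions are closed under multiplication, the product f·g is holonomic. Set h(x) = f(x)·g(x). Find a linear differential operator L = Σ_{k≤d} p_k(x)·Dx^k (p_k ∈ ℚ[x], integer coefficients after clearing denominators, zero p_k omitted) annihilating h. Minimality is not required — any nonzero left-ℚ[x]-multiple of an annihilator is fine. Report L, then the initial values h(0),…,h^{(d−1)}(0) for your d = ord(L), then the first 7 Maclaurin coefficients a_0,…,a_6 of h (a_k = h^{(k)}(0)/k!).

f: a_k = 4, 4, -2, 2, -5/2, 7/2, -21/4, …
g: a_k = 0, -2, 0, 8/3, 0, -32/5, 0, …
h₀=f·g: eliminate ⇒ L₀, order ≤ 1·2.
L = (3 - 8·x - 4·x^2) + (-2 + 4·x + 24·x^2 + 16·x^3)·Dx + (1 + 4·x + 8·x^2 + 16·x^3 + 16·x^4)·Dx^2  (order 2).
h: a_k = 0, -8, -8, 44/3, 20/3, -389/15, -409/15, …
ICs: h(0) = 0, h′(0) = -8.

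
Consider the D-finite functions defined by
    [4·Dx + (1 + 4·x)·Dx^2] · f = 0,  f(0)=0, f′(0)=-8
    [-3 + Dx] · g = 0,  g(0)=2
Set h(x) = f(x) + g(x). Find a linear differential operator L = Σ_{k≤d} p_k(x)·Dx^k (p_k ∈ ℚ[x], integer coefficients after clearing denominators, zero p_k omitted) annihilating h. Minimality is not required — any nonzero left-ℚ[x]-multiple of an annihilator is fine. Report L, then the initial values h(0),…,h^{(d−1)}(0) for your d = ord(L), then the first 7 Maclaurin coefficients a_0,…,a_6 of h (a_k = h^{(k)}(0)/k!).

L = (-132 - 144·x)·Dx + (23 - 72·x - 144·x^2)·Dx^2 + (7 + 40·x + 48·x^2)·Dx^3  (order 3).
h: a_k = 2, -2, 25, -101/3, 539/4, -8111/20, 164083/120, …
ICs: h(0) = 2, h′(0) = -2, h′′(0) = 50.

f: a_k = 0, -8, 16, -128/3, 128, -2048/5, 4096/3, …
g: a_k = 2, 6, 9, 9, 27/4, 81/20, 81/40, …
h₀=f+g: left-lcm gives L₀, ord ≤ 3.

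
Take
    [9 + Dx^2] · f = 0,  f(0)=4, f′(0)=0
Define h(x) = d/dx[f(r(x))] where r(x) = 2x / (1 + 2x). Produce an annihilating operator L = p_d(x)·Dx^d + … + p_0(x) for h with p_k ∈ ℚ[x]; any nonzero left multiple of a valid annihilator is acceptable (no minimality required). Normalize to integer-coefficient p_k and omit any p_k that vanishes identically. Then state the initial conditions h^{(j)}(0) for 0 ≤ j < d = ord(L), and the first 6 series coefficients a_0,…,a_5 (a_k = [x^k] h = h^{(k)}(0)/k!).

L = (60 + 96·x + 96·x^2) + (12 + 72·x + 144·x^2 + 96·x^3)·Dx + (1 + 8·x + 24·x^2 + 32·x^3 + 16·x^4)·Dx^2  (order 2).
h: a_k = 0, -144, 864, -2592, 2880, 78624/5, …
ICs: h(0) = 0, h′(0) = -144.

f: a_k = 4, 0, -18, 0, 27/2, 0, …
f∘r: x↦r, Dx↦Dx/r' in L_f ⇒ L₀.
Derive L from L₀ (diff closure).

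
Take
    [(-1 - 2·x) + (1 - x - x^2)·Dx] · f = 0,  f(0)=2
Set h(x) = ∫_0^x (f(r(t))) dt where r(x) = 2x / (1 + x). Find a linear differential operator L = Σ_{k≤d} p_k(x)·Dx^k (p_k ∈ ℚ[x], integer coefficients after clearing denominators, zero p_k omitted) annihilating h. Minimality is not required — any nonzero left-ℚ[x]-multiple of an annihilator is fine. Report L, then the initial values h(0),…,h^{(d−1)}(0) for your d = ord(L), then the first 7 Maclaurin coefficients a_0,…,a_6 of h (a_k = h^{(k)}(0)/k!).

L = (2 + 10·x)·Dx + (-1 - x + 5·x^2 + 5·x^3)·Dx^2  (order 2).
h: a_k = 0, 2, 2, 4, 5, 12, 50/3, …
ICs: h(0) = 0, h′(0) = 2.

f: a_k = 2, 2, 4, 6, 10, 16, 26, …
Substitute x→r, Dx→(1/r')Dx; clear ⇒ L₀.
h=∫₀ˣh₀: take L = L₀·Dx.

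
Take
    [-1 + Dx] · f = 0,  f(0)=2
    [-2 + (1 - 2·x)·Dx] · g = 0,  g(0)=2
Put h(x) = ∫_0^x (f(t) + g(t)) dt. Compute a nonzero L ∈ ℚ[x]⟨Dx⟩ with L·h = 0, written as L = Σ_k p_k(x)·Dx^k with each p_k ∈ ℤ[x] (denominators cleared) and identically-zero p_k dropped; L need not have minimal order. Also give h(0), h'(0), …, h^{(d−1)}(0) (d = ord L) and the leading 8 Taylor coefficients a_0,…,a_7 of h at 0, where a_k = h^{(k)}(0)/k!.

f: a_k = 2, 2, 1, 1/3, 1/12, 1/60, 1/360, 1/2520, …
g: a_k = 2, 4, 8, 16, 32, 64, 128, 256, …
Sum ⇒ L₀ = lclm(L_f,L_g) in ℚ(x)⟨Dx⟩.
∫: right-multiply L₀ by Dx.
L = (6 + 4·x)·Dx + (-7 - 4·x + 4·x^2)·Dx^2 + (1 - 4·x^2)·Dx^3  (order 3).
h: a_k = 0, 4, 3, 3, 49/12, 77/12, 3841/360, 6583/360, …
ICs: h(0) = 0, h′(0) = 4, h′′(0) = 6.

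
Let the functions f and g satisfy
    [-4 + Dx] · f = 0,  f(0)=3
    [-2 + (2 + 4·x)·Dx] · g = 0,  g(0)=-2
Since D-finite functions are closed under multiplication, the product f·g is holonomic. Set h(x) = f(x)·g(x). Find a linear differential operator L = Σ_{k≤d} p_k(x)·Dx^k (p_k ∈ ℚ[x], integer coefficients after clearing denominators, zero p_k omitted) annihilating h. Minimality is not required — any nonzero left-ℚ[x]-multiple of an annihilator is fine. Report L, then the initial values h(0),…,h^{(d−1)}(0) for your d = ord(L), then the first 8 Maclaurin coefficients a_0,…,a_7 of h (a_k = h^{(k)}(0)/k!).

L = (-5 - 8·x) + (1 + 2·x)·Dx  (order 1).
h: a_k = -6, -30, -69, -103, -449/4, -1949/20, -1643/24, -36047/840, …
ICs: h(0) = -6.

f: a_k = 3, 12, 24, 32, 32, 128/5, 256/15, 1024/105, …
g: a_k = -2, -2, 1, -1, 5/4, -7/4, 21/8, -33/8, …
Sym-product of L_f,L_g gives L₀ (≤ ord 1).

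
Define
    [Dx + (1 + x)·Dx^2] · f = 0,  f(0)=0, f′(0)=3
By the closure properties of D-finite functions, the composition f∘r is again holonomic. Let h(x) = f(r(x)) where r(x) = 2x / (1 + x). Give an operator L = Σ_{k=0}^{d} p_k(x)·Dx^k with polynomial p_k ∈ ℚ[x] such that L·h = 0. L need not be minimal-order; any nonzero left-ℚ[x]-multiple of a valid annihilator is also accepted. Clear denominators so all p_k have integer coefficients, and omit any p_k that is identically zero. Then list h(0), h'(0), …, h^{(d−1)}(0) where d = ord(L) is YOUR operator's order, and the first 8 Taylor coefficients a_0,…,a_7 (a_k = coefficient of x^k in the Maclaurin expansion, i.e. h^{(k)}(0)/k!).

f: a_k = 0, 3, -3/2, 1, -3/4, 3/5, -1/2, 3/7, …
f∘r: x↦r, Dx↦Dx/r' in L_f ⇒ L₀.
L = (4 + 6·x)·Dx + (1 + 4·x + 3·x^2)·Dx^2  (order 2).
h: a_k = 0, 6, -12, 26, -60, 726/5, -364, 6558/7, …
ICs: h(0) = 0, h′(0) = 6.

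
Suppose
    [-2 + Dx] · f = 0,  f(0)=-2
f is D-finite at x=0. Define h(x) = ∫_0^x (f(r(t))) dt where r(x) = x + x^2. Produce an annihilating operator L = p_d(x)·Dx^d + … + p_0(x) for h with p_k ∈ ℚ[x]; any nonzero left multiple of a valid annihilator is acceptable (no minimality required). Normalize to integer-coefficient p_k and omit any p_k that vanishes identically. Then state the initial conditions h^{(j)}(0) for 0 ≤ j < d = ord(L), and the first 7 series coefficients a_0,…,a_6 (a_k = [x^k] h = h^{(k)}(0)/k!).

L = (-2 - 4·x)·Dx + Dx^2  (order 2).
h: a_k = 0, -2, -2, -8/3, -8/3, -8/3, -104/45, …
ICs: h(0) = 0, h′(0) = -2.

f: a_k = -2, -4, -4, -8/3, -4/3, -8/15, -8/45, …
L₀ from L_f via x↦r, Dx↦r'^{-1}Dx.
h=∫h₀ ⇒ L = L₀·Dx.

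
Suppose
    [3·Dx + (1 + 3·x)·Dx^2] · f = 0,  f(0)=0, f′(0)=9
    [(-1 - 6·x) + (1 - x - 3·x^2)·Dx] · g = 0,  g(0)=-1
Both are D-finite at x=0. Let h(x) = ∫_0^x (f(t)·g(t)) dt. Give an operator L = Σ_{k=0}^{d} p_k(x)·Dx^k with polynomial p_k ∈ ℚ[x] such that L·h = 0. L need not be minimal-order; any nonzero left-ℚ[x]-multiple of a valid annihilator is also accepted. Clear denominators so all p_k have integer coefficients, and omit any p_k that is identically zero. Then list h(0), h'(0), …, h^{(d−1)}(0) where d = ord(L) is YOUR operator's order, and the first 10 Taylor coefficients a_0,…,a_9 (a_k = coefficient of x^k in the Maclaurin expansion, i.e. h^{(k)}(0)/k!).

f: a_k = 0, 9, -27/2, 27, -243/4, 729/5, -729/2, 6561/7, -19683/8, 6561, …
g: a_k = -1, -1, -4, -7, -19, -40, -97, -217, -508, -1159, …
f·g: L₀ = L_f ⊗_s L_g, ord ≤ 2·1.
h=∫h₀ ⇒ L = L₀·Dx.
L = (9 + 36·x)·Dx + (-1 + 21·x + 45·x^2)·Dx^2 + (-1 - 2·x + 6·x^2 + 9·x^3)·Dx^3  (order 3).
h: a_k = 0, 0, -9/2, 3/2, -99/8, 99/20, -1797/40, 846/35, -220743/1120, 43283/280, …
ICs: h(0) = 0, h′(0) = 0, h′′(0) = -9.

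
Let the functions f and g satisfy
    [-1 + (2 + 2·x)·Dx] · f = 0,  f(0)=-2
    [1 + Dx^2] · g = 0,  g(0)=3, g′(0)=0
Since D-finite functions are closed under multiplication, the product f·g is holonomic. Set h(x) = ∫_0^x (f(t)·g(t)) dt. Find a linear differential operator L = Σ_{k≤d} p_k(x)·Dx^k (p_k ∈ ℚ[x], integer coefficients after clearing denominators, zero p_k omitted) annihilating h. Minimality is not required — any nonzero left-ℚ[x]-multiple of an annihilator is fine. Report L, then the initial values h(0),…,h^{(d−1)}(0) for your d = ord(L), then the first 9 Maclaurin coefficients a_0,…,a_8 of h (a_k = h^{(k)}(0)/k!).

L = (7 + 8·x + 4·x^2)·Dx + (-4 - 4·x)·Dx^2 + (4 + 8·x + 4·x^2)·Dx^3  (order 3).
h: a_k = 0, -6, -3/2, 5/4, 9/32, -5/64, -13/768, 349/53760, -401/122880, …
ICs: h(0) = 0, h′(0) = -6, h′′(0) = -3.

f: a_k = -2, -1, 1/4, -1/8, 5/64, -7/128, 21/512, -33/1024, 429/16384, …
g: a_k = 3, 0, -3/2, 0, 1/8, 0, -1/240, 0, 1/13440, …
f·g: L₀ = L_f ⊗_s L_g, ord ≤ 1·2.
∫: right-multiply L₀ by Dx.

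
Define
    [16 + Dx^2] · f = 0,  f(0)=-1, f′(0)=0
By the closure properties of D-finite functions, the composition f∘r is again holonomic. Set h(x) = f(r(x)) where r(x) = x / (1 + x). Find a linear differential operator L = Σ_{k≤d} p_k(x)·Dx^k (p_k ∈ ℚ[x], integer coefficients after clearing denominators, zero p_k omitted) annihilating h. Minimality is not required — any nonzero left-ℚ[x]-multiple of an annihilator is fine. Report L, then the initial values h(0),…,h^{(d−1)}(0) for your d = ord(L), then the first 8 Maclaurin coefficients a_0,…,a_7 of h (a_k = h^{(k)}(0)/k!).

f: a_k = -1, 0, 8, 0, -32/3, 0, 256/45, 0, …
Substitute x→r, Dx→(1/r')Dx; clear ⇒ L₀.
L = 16 + (2 + 6·x + 6·x^2 + 2·x^3)·Dx + (1 + 4·x + 6·x^2 + 4·x^3 + x^4)·Dx^2  (order 2).
h: a_k = -1, 0, 8, -16, 40/3, 32/3, -2744/45, 656/5, …
ICs: h(0) = -1, h′(0) = 0.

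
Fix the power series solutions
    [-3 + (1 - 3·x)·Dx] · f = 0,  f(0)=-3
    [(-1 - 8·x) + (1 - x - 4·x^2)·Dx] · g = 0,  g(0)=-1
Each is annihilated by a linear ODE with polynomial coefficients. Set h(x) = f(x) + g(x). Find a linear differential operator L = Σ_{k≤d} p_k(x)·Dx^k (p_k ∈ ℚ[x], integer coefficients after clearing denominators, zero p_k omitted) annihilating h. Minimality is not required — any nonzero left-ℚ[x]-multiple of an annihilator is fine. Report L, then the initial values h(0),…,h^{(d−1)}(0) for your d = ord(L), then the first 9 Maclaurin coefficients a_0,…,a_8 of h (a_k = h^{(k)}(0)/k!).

L = (6 - 72·x + 144·x^2 - 144·x^3) + (4 - 84·x^2 + 252·x^3 - 288·x^4)·Dx + (-1 + 8·x - 21·x^2 + 8·x^3 + 54·x^4 - 72·x^5)·Dx^2  (order 2).
h: a_k = -4, -10, -32, -90, -272, -794, -2368, -7002, -20848, …
ICs: h(0) = -4, h′(0) = -10.

f: a_k = -3, -9, -27, -81, -243, -729, -2187, -6561, -19683, …
g: a_k = -1, -1, -5, -9, -29, -65, -181, -441, -1165, …
L₀ := lclm(L_f,L_g); ord L₀ ≤ 1+1.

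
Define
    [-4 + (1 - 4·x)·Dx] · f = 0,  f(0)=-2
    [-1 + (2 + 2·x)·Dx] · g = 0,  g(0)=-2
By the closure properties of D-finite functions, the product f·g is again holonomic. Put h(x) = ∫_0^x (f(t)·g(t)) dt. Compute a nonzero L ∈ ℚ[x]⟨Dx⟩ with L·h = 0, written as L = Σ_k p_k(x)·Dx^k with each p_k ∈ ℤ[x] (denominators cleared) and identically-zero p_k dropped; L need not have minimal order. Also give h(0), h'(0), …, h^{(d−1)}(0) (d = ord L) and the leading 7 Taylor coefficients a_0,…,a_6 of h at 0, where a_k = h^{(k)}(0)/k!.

L = (9 + 4·x)·Dx + (-2 + 6·x + 8·x^2)·Dx^2  (order 2).
h: a_k = 0, 4, 9, 143/6, 1145/16, 7327/32, 293087/384, …
ICs: h(0) = 0, h′(0) = 4.

f: a_k = -2, -8, -32, -128, -512, -2048, -8192, …
g: a_k = -2, -1, 1/4, -1/8, 5/64, -7/128, 21/512, …
Product ⇒ symmetric product L₀, ord ≤ 1.
∫: right-multiply L₀ by Dx.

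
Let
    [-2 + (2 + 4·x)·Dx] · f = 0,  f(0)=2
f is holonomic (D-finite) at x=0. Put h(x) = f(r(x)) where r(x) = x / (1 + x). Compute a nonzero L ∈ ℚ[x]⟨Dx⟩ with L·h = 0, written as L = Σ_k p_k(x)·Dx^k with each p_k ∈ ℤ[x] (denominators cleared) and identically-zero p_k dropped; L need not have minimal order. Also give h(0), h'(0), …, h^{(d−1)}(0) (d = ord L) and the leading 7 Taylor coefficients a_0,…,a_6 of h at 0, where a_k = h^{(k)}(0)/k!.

L = -1 + (1 + 4·x + 3·x^2)·Dx  (order 1).
h: a_k = 2, 2, -3, 5, -37/4, 75/4, -327/8, …
ICs: h(0) = 2.

f: a_k = 2, 2, -1, 1, -5/4, 7/4, -21/8, …
h₀=f(r): pull back L_f along r ⇒ L₀.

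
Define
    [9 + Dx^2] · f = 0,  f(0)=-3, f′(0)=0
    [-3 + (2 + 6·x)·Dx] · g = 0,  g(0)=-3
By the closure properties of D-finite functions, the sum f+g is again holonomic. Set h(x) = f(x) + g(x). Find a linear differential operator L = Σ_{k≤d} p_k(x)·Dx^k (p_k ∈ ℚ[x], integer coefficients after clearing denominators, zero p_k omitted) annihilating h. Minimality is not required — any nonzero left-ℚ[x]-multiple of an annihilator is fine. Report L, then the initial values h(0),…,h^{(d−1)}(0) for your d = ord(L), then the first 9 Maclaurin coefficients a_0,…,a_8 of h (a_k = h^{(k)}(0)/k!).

L = (-63 - 216·x - 324·x^2) + (18 + 198·x + 648·x^2 + 648·x^3)·Dx + (-7 - 24·x - 36·x^2)·Dx^2 + (2 + 22·x + 72·x^2 + 72·x^3)·Dx^3  (order 3).
h: a_k = -6, -9/2, 135/8, -81/16, -81/128, -5103/256, 245187/5120, -216513/2048, 294980373/1146880, …
ICs: h(0) = -6, h′(0) = -9/2, h′′(0) = 135/4.

f: a_k = -3, 0, 27/2, 0, -81/8, 0, 243/80, 0, -2187/4480, …
g: a_k = -3, -9/2, 27/8, -81/16, 1215/128, -5103/256, 45927/1024, -216513/2048, 8444007/32768, …
L₀ := lclm(L_f,L_g); ord L₀ ≤ 2+1.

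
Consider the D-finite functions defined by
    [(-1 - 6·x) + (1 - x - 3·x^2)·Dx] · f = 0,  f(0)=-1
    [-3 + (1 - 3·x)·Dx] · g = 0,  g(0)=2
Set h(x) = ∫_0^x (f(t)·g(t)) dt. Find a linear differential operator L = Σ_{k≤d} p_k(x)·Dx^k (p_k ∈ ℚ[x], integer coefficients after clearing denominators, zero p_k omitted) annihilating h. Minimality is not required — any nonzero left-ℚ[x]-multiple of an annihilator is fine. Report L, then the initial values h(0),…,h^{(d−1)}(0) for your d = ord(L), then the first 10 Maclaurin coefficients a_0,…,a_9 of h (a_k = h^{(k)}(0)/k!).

f: a_k = -1, -1, -4, -7, -19, -40, -97, -217, -508, -1159, …
g: a_k = 2, 6, 18, 54, 162, 486, 1458, 4374, 13122, 39366, …
f·g: L₀ = L_f ⊗_s L_g, ord ≤ 1·1.
h=∫₀ˣh₀: take L = L₀·Dx.
L = (-4 + 27·x^2)·Dx + (1 - 4·x + 9·x^3)·Dx^2  (order 2).
h: a_k = 0, -2, -4, -32/3, -55/2, -368/5, -592/3, -3746/7, -1459, -36032/9, …
ICs: h(0) = 0, h′(0) = -2.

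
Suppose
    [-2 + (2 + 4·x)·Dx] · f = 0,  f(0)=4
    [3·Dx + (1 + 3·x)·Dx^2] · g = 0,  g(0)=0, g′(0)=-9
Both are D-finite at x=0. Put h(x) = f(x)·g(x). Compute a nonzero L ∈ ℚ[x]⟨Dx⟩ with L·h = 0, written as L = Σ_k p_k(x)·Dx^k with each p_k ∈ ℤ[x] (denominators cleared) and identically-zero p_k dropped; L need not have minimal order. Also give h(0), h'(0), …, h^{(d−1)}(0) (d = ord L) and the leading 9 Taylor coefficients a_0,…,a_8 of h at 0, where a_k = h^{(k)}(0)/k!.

f: a_k = 4, 4, -2, 2, -5/2, 7/2, -21/4, 33/4, -429/32, …
g: a_k = 0, -9, 27/2, -27, 243/4, -729/5, 729/2, -6561/7, 19683/8, …
Product ⇒ symmetric product L₀, ord ≤ 2.
L = 3·x + (1 + 2·x)·Dx + (1 + 7·x + 16·x^2 + 12·x^3)·Dx^2  (order 2).
h: a_k = 0, -36, 18, -36, 90, -2367/10, 12681/20, -120123/70, 163809/35, …
ICs: h(0) = 0, h′(0) = -36.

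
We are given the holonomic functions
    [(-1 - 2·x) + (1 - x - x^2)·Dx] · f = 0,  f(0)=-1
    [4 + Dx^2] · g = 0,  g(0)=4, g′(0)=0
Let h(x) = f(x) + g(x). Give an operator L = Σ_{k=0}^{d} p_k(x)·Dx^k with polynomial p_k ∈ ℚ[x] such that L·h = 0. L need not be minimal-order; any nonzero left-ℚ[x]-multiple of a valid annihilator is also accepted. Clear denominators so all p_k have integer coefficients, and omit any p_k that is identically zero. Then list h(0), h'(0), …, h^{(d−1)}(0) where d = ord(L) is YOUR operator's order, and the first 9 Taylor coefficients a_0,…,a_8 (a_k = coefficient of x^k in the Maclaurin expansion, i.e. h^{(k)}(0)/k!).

L = (44 + 96·x + 32·x^2 + 48·x^3 + 40·x^4 + 16·x^5) + (-16 + 20·x + 8·x^2 - 16·x^3 + 12·x^4 + 24·x^5 + 8·x^6)·Dx + (11 + 24·x + 8·x^2 + 12·x^3 + 10·x^4 + 4·x^5)·Dx^2 + (-4 + 5·x + 2·x^2 - 4·x^3 + 3·x^4 + 6·x^5 + 2·x^6)·Dx^3  (order 3).
h: a_k = 3, -1, -10, -3, -7/3, -8, -601/45, -21, -10702/315, …
ICs: h(0) = 3, h′(0) = -1, h′′(0) = -20.

f: a_k = -1, -1, -2, -3, -5, -8, -13, -21, -34, …
g: a_k = 4, 0, -8, 0, 8/3, 0, -16/45, 0, 8/315, …
L₀ := lclm(L_f,L_g); ord L₀ ≤ 1+2.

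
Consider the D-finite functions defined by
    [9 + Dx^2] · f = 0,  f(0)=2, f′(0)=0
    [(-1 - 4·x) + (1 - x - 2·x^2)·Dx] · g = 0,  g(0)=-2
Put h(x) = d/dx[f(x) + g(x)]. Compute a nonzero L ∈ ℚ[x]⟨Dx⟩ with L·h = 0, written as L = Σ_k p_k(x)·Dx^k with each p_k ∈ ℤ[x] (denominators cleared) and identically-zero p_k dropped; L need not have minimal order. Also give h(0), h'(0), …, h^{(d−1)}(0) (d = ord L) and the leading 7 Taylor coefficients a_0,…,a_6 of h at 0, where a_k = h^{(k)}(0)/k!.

f: a_k = 2, 0, -9, 0, 27/4, 0, -81/40, …
g: a_k = -2, -2, -6, -10, -22, -42, -86, …
Sum ⇒ L₀ = lclm(L_f,L_g) in ℚ(x)⟨Dx⟩.
h=h₀': d/dx-closure on L₀ ⇒ L.
L = (954 + 3600·x + 8154·x^2 + 4140·x^3 + 5760·x^4 + 3888·x^5 + 2592·x^6) + (-117 - 369·x + 585·x^2 + 747·x^3 + 90·x^4 + 828·x^5 + 1512·x^6 + 864·x^7)·Dx + (106 + 400·x + 906·x^2 + 460·x^3 + 640·x^4 + 432·x^5 + 288·x^6)·Dx^2 + (-13 - 41·x + 65·x^2 + 83·x^3 + 10·x^4 + 92·x^5 + 168·x^6 + 96·x^7)·Dx^3  (order 3).
h: a_k = -2, -30, -30, -61, -210, -10563/20, -1190, …
ICs: h(0) = -2, h′(0) = -30, h′′(0) = -60.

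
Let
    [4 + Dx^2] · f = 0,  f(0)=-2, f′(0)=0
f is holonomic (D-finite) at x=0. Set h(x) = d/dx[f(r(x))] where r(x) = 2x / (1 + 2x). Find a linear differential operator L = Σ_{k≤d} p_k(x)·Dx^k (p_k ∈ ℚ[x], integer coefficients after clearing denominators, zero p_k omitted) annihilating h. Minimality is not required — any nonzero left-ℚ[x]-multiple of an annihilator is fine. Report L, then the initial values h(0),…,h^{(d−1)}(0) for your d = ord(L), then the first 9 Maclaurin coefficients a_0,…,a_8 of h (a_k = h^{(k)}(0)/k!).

f: a_k = -2, 0, 4, 0, -4/3, 0, 8/45, 0, -4/315, …
h₀=f(r): pull back L_f along r ⇒ L₀.
h₀' ⇒ L via d/dx closure of L₀.
L = (40 + 96·x + 96·x^2) + (12 + 72·x + 144·x^2 + 96·x^3)·Dx + (1 + 8·x + 24·x^2 + 32·x^3 + 16·x^4)·Dx^2  (order 2).
h: a_k = 0, 32, -192, 2048/3, -5120/3, 39424/15, 7168/5, -9641984/315, 5292032/35, …
ICs: h(0) = 0, h′(0) = 32.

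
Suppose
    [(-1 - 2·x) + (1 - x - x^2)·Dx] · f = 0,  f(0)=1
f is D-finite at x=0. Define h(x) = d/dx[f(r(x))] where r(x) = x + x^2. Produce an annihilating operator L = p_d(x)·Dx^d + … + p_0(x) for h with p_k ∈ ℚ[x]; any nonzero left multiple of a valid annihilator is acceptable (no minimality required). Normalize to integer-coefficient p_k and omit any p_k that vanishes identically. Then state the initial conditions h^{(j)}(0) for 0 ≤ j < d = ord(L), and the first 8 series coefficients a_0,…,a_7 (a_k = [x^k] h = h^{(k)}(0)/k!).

f: a_k = 1, 1, 2, 3, 5, 8, 13, 21, …
h₀=f(r): pull back L_f along r ⇒ L₀.
Derive L from L₀ (diff closure).
L = (6 + 24·x + 48·x^2 + 68·x^3 + 84·x^4 + 60·x^5 + 20·x^6) + (-1 - 3·x + 12·x^3 + 25·x^4 + 24·x^5 + 14·x^6 + 4·x^7)·Dx  (order 1).
h: a_k = 1, 6, 21, 64, 185, 516, 1393, 3688, …
ICs: h(0) = 1.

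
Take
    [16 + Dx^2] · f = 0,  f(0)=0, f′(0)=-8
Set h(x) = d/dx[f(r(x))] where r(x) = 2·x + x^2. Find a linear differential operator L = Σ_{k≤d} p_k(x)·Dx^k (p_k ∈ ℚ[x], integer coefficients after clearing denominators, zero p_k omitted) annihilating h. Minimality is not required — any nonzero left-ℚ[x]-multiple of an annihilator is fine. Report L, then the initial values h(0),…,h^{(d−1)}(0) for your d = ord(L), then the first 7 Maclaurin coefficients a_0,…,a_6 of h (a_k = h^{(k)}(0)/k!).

L = (67 + 256·x + 384·x^2 + 256·x^3 + 64·x^4) + (-3 - 3·x)·Dx + (1 + 2·x + x^2)·Dx^2  (order 2).
h: a_k = -16, -16, 512, 1024, -6272/3, -8064, -167936/45, …
ICs: h(0) = -16, h′(0) = -16.

f: a_k = 0, -8, 0, 64/3, 0, -256/15, 0, …
Substitute x→r, Dx→(1/r')Dx; clear ⇒ L₀.
h=h₀': d/dx-closure on L₀ ⇒ L.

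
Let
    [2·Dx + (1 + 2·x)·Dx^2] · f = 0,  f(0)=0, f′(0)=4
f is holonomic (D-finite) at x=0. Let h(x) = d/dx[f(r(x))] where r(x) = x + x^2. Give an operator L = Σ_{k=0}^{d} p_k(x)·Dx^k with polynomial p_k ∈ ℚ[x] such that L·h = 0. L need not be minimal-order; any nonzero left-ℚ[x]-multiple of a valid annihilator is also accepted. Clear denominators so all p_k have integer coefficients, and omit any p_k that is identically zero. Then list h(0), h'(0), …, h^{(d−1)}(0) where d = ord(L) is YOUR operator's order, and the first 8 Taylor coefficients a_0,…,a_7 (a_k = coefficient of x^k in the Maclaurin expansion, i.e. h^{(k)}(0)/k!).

L = (4·x + 4·x^2) + (1 + 4·x + 6·x^2 + 4·x^3)·Dx  (order 1).
h: a_k = 4, 0, -8, 16, -16, 0, 32, -64, …
ICs: h(0) = 4.

f: a_k = 0, 4, -4, 16/3, -8, 64/5, -64/3, 256/7, …
h₀=f(r): pull back L_f along r ⇒ L₀.
Differentiate: ansatz ord ≤ ord L₀ ⇒ L.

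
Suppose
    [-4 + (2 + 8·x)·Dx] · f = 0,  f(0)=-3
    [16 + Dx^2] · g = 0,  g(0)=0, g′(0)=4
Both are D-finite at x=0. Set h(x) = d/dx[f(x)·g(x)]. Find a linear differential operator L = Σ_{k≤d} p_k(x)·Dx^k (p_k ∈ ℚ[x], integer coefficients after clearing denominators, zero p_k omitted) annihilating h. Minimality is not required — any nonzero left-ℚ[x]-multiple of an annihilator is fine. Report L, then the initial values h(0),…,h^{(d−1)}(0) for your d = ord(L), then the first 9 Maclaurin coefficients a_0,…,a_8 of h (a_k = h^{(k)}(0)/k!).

f: a_k = -3, -6, 6, -12, 30, -84, 252, -792, 2574, …
g: a_k = 0, 4, 0, -32/3, 0, 128/15, 0, -1024/315, 0, …
h₀=f·g: eliminate ⇒ L₀, order ≤ 1·2.
Differentiate: ansatz ord ≤ ord L₀ ⇒ L.
L = (212 + 2304·x + 8704·x^2 + 16384·x^3 + 16384·x^4) + (-4 - 144·x - 768·x^2 - 1024·x^3)·Dx + (7 + 88·x + 432·x^2 + 1024·x^3 + 1024·x^4)·Dx^2  (order 2).
h: a_k = -12, -48, 168, 64, 152, -7776/5, 15728/3, -1978112/105, 1482200/21, …
ICs: h(0) = -12, h′(0) = -48.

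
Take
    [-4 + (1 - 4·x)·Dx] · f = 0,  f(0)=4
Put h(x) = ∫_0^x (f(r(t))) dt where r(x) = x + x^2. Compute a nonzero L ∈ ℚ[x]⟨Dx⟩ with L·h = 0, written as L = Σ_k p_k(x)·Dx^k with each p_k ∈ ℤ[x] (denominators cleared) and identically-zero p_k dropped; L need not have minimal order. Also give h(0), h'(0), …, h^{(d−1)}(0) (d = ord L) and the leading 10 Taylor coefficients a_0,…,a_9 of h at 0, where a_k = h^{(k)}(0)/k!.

L = (4 + 8·x)·Dx + (-1 + 4·x + 4·x^2)·Dx^2  (order 2).
h: a_k = 0, 4, 8, 80/3, 96, 1856/5, 4480/3, 43264/7, 26112, 1008640/9, …
ICs: h(0) = 0, h′(0) = 4.

f: a_k = 4, 16, 64, 256, 1024, 4096, 16384, 65536, 262144, 1048576, …
Substitute x→r, Dx→(1/r')Dx; clear ⇒ L₀.
∫: right-multiply L₀ by Dx.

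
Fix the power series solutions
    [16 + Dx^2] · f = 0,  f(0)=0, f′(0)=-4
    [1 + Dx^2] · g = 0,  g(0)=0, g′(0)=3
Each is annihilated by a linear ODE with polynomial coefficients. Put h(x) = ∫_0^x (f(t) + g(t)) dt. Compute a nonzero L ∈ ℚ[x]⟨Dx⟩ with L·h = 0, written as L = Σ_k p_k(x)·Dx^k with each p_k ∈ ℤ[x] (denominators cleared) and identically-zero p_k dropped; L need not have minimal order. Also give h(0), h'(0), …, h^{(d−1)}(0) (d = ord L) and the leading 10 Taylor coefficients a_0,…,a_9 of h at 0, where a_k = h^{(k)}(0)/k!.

L = 16·Dx + 17·Dx^3 + Dx^5  (order 5).
h: a_k = 0, 0, -1/2, 0, 61/24, 0, -1021/720, 0, 16381/40320, 0, …
ICs: h(0) = 0, h′(0) = 0, h′′(0) = -1, h′′′(0) = 0, h′′′′(0) = 61.

f: a_k = 0, -4, 0, 32/3, 0, -128/15, 0, 1024/315, 0, -2048/2835, …
g: a_k = 0, 3, 0, -1/2, 0, 1/40, 0, -1/1680, 0, 1/120960, …
Weyl lclm of L_f,L_g ⇒ L₀ (ord ≤ 4).
h=∫h₀ ⇒ L = L₀·Dx.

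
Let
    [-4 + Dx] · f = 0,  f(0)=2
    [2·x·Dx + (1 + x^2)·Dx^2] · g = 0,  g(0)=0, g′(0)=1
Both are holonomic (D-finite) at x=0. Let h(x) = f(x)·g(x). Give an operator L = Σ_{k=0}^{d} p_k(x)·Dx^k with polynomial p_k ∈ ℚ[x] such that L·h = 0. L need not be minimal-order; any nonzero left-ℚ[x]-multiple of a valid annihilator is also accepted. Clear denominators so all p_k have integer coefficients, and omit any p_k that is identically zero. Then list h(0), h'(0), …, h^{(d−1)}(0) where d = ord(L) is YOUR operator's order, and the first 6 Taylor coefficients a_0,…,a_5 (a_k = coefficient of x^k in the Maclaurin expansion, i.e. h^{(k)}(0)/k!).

L = (16 - 8·x + 16·x^2) + (-8 + 2·x - 8·x^2)·Dx + (1 + x^2)·Dx^2  (order 2).
h: a_k = 0, 2, 8, 46/3, 56/3, 82/5, …
ICs: h(0) = 0, h′(0) = 2.

f: a_k = 2, 8, 16, 64/3, 64/3, 256/15, …
g: a_k = 0, 1, 0, -1/3, 0, 1/5, …
f·g: L₀ = L_f ⊗_s L_g, ord ≤ 1·2.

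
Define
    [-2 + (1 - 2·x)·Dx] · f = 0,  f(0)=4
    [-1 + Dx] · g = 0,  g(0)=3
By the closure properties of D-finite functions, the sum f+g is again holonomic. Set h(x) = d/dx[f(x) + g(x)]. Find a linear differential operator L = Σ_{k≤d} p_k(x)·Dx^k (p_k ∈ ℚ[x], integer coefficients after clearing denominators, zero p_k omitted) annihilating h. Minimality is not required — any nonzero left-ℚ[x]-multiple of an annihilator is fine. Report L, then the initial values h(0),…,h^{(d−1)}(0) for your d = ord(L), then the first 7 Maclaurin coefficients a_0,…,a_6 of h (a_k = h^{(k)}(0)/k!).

L = (20 + 8·x) + (-23 - 4·x + 4·x^2)·Dx + (3 - 4·x - 4·x^2)·Dx^2  (order 2).
h: a_k = 11, 35, 195/2, 513/2, 5121/8, 61441/40, 860161/240, …
ICs: h(0) = 11, h′(0) = 35.

f: a_k = 4, 8, 16, 32, 64, 128, 256, …
g: a_k = 3, 3, 3/2, 1/2, 1/8, 1/40, 1/240, …
f+g: L₀ = lclm(L_f,L_g), ord ≤ 1+1.
h₀' ⇒ L via d/dx closure of L₀.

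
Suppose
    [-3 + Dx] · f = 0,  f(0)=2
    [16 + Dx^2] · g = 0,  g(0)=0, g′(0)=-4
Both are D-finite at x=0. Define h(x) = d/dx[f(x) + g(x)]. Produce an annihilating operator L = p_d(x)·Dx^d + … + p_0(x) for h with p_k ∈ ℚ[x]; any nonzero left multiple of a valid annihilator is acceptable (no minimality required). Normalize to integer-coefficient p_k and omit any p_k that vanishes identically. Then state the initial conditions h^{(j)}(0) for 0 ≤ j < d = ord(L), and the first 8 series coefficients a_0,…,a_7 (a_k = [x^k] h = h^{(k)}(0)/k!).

f: a_k = 2, 6, 9, 9, 27/4, 81/20, 81/40, 243/280, …
g: a_k = 0, -4, 0, 32/3, 0, -128/15, 0, 1024/315, …
Weyl lclm of L_f,L_g ⇒ L₀ (ord ≤ 3).
Differentiate: ansatz ord ≤ ord L₀ ⇒ L.
L = 48 - 16·Dx + 3·Dx^2 - Dx^3  (order 3).
h: a_k = 2, 18, 59, 27, -269/12, 243/20, 10379/360, 729/280, …
ICs: h(0) = 2, h′(0) = 18, h′′(0) = 118.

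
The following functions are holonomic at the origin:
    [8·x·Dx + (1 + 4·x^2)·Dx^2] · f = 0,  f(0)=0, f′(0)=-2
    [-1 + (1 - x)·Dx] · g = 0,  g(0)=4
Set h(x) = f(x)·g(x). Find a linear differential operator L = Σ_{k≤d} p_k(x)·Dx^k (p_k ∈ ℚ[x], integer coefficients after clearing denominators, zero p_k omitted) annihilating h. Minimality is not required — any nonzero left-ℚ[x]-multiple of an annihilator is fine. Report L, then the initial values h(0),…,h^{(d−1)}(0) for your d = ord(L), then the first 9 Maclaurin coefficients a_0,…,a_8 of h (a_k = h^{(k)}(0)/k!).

L = 8·x + (2 - 8·x + 16·x^2)·Dx + (-1 + x - 4·x^2 + 4·x^3)·Dx^2  (order 2).
h: a_k = 0, -8, -8, 8/3, 8/3, -344/15, -344/15, 5272/105, 5272/105, …
ICs: h(0) = 0, h′(0) = -8.

f: a_k = 0, -2, 0, 8/3, 0, -32/5, 0, 128/7, 0, …
g: a_k = 4, 4, 4, 4, 4, 4, 4, 4, 4, …
L₀ := L_f ⊗_s L_g (sym. prod.), ord ≤ 2.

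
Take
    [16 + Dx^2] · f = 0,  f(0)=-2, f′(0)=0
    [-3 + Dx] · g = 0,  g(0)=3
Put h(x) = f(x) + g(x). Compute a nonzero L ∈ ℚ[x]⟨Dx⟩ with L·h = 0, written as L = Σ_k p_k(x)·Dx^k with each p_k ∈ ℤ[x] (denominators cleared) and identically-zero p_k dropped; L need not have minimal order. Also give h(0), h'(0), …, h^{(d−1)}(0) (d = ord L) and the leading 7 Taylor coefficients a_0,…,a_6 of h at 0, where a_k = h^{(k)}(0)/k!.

f: a_k = -2, 0, 16, 0, -64/3, 0, 512/45, …
g: a_k = 3, 9, 27/2, 27/2, 81/8, 243/40, 243/80, …
L₀ := lclm(L_f,L_g); ord L₀ ≤ 2+1.
L = -48 + 16·Dx - 3·Dx^2 + Dx^3  (order 3).
h: a_k = 1, 9, 59/2, 27/2, -269/24, 243/40, 10379/720, …
ICs: h(0) = 1, h′(0) = 9, h′′(0) = 59.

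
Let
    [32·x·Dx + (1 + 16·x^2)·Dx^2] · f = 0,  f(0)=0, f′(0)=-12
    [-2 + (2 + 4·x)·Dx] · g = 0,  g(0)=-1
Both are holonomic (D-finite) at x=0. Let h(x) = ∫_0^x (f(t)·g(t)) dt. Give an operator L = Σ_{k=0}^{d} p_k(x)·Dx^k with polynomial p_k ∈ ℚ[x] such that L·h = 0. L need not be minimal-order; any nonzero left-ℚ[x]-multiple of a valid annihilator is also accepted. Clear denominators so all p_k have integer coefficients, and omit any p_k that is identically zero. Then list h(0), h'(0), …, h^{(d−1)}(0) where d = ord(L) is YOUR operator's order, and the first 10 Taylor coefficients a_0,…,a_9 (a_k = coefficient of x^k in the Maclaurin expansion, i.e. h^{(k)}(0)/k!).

L = (3 - 32·x - 16·x^2)·Dx + (-2 + 28·x + 96·x^2 + 64·x^3)·Dx^2 + (1 + 4·x + 20·x^2 + 64·x^3 + 64·x^4)·Dx^3  (order 3).
h: a_k = 0, 0, 6, 4, -35/2, -58/5, 6389/60, 847/10, -1022653/1120, -944407/1260, …
ICs: h(0) = 0, h′(0) = 0, h′′(0) = 12.

f: a_k = 0, -12, 0, 64, 0, -3072/5, 0, 49152/7, 0, -262144/3, …
g: a_k = -1, -1, 1/2, -1/2, 5/8, -7/8, 21/16, -33/16, 429/128, -715/128, …
h₀=f·g: eliminate ⇒ L₀, order ≤ 2·1.
∫: right-multiply L₀ by Dx.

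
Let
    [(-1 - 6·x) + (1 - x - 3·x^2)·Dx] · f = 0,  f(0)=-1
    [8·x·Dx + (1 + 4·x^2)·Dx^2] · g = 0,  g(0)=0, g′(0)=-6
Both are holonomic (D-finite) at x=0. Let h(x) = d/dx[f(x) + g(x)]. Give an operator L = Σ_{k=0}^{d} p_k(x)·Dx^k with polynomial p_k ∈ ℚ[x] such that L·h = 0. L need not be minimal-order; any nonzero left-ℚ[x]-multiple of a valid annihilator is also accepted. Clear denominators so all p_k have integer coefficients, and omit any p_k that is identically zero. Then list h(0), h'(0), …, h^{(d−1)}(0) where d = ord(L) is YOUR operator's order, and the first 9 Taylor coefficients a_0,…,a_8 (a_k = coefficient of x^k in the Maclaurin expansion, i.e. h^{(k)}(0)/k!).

L = (-32 + 128·x + 1488·x^2 + 2880·x^3 + 8424·x^4 + 2592·x^6) + (25 + 160·x + 214·x^2 + 1188·x^3 + 2628·x^4 + 6264·x^5 + 432·x^6 + 2592·x^7)·Dx + (-4 - 9·x - 54·x^2 + 66·x^3 + x^4 + 444·x^5 + 720·x^6 + 144·x^7 + 432·x^8)·Dx^2  (order 2).
h: a_k = -7, -8, 3, -76, -296, -582, -1135, -4064, -11967, …
ICs: h(0) = -7, h′(0) = -8.

f: a_k = -1, -1, -4, -7, -19, -40, -97, -217, -508, …
g: a_k = 0, -6, 0, 8, 0, -96/5, 0, 384/7, 0, …
f+g: L₀ = lclm(L_f,L_g), ord ≤ 1+2.
h₀' ⇒ L via d/dx closure of L₀.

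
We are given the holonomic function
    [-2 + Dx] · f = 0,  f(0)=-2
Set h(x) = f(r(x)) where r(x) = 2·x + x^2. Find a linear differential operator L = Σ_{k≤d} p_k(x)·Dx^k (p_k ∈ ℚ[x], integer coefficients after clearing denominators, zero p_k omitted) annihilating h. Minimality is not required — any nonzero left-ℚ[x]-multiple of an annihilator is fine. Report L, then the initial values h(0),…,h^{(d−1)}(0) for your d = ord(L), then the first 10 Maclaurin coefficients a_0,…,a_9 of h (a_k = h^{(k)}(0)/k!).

f: a_k = -2, -4, -4, -8/3, -4/3, -8/15, -8/45, -16/315, -4/315, -8/2835, …
Change of var in L_f (x↦r) gives L₀.
L = (-4 - 4·x) + Dx  (order 1).
h: a_k = -2, -8, -20, -112/3, -172/3, -1136/15, -3992/45, -5920/63, -28772/315, -233488/2835, …
ICs: h(0) = -2.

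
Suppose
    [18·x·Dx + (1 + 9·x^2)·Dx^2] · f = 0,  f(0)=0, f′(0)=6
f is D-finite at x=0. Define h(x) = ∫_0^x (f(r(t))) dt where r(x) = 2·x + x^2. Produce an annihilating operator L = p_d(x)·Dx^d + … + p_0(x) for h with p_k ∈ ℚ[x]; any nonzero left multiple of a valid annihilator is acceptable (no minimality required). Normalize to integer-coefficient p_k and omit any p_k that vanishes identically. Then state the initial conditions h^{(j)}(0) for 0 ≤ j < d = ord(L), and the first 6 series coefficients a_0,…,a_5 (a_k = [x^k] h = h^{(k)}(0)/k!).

f: a_k = 0, 6, 0, -18, 0, 486/5, …
Substitute x→r, Dx→(1/r')Dx; clear ⇒ L₀.
h=∫₀ˣh₀: take L = L₀·Dx.
L = (-1 + 72·x + 144·x^2 + 108·x^3 + 27·x^4)·Dx^2 + (1 + x + 36·x^2 + 72·x^3 + 45·x^4 + 9·x^5)·Dx^3  (order 3).
h: a_k = 0, 0, 6, 2, -36, -216/5, …
ICs: h(0) = 0, h′(0) = 0, h′′(0) = 12.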